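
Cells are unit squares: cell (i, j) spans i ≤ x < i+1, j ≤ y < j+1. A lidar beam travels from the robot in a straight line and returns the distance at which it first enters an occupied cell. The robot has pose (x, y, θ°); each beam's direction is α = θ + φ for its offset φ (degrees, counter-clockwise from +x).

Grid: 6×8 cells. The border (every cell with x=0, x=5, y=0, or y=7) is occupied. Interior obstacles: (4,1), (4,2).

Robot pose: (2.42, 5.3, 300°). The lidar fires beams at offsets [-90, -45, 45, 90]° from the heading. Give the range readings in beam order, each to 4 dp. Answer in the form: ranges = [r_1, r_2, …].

ranges = [1.6397, 4.4517, 2.6710, 2.9791]

beam 1: φ=-90°, α=210°
  direction (-0.8660, -0.5000); cell (2,5); t to first gridline: x 0.4850, y 0.6000 (then +1.1547 / +2.0000)
    (1,5) via x @ 0.4850
    (1,4) via y @ 0.6000
    (0,4) via x @ 1.6397  # hit
  → r_1 = 1.6397
beam 2: φ=-45°, α=255°
  direction (-0.2588, -0.9659); cell (2,5); t to first gridline: x 1.6228, y 0.3106 (then +3.8637 / +1.0353)
    (2,4) via y @ 0.3106
    (2,3) via y @ 1.3459
    (1,3) via x @ 1.6228
    (1,2) via y @ 2.3811
    (1,1) via y @ 3.4164
    (1,0) via y @ 4.4517  # hit
  → r_2 = 4.4517
beam 3: φ=45°, α=345°
  direction (0.9659, -0.2588); cell (2,5); t to first gridline: x 0.6005, y 1.1591 (then +1.0353 / +3.8637)
    (3,5) via x @ 0.6005
    (3,4) via y @ 1.1591
    (4,4) via x @ 1.6357
    (5,4) via x @ 2.6710  # hit
  → r_3 = 2.6710
beam 4: φ=90°, α=30°
  direction (0.8660, 0.5000); cell (2,5); t to first gridline: x 0.6697, y 1.4000 (then +1.1547 / +2.0000)
    (3,5) via x @ 0.6697
    (3,6) via y @ 1.4000
    (4,6) via x @ 1.8244
    (5,6) via x @ 2.9791  # hit
  → r_4 = 2.9791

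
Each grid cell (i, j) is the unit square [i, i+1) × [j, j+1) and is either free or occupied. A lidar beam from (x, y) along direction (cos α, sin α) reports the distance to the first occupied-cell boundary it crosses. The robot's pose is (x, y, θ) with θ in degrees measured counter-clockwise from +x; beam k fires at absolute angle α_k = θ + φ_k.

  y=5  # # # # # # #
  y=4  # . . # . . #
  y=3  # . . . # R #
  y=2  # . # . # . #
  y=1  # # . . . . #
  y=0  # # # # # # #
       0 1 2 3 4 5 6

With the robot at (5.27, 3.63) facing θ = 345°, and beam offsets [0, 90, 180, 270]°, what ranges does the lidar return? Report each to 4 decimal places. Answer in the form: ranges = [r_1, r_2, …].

ranges = [0.7558, 1.4183, 0.2795, 1.0432]

beam 1: φ=0°, α=345°
  direction (0.9659, -0.2588); cell (5,3); t to first gridline: x 0.7558, y 2.4341 (then +1.0353 / +3.8637)
    (6,3) via x @ 0.7558  # hit
  → r_1 = 0.7558
beam 2: φ=90°, α=75°
  direction (0.2588, 0.9659); cell (5,3); t to first gridline: x 2.8205, y 0.3831 (then +3.8637 / +1.0353)
    (5,4) via y @ 0.3831
    (5,5) via y @ 1.4183  # hit
  → r_2 = 1.4183
beam 3: φ=180°, α=165°
  direction (-0.9659, 0.2588); cell (5,3); t to first gridline: x 0.2795, y 1.4296 (then +1.0353 / +3.8637)
    (4,3) via x @ 0.2795  # hit
  → r_3 = 0.2795
beam 4: φ=270°, α=255°
  direction (-0.2588, -0.9659); cell (5,3); t to first gridline: x 1.0432, y 0.6522 (then +3.8637 / +1.0353)
    (5,2) via y @ 0.6522
    (4,2) via x @ 1.0432  # hit
  → r_4 = 1.0432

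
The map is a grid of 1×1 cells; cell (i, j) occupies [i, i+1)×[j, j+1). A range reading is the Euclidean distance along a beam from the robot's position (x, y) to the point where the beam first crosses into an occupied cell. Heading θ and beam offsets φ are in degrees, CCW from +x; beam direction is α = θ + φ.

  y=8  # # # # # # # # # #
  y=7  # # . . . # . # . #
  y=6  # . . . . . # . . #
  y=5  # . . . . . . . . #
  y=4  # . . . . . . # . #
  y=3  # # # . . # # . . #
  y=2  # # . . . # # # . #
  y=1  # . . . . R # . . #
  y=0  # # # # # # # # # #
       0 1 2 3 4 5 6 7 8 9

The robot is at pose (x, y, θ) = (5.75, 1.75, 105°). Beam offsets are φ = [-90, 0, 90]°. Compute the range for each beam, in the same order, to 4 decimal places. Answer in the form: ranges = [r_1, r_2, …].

beam 1: φ=-90°, α=15°
  direction (0.9659, 0.2588); cell (5,1); t to first gridline: x 0.2588, y 0.9659 (then +1.0353 / +3.8637)
    (6,1) via x @ 0.2588  # hit
  → r_1 = 0.2588
beam 2: φ=0°, α=105°
  direction (-0.2588, 0.9659); cell (5,1); t to first gridline: x 2.8978, y 0.2588 (then +3.8637 / +1.0353)
    (5,2) via y @ 0.2588  # hit
  → r_2 = 0.2588
beam 3: φ=90°, α=195°
  direction (-0.9659, -0.2588); cell (5,1); t to first gridline: x 0.7765, y 2.8978 (then +1.0353 / +3.8637)
    (4,1) via x @ 0.7765
    (3,1) via x @ 1.8117
    (2,1) via x @ 2.8470
    (2,0) via y @ 2.8978  # hit
  → r_3 = 2.8978

ranges = [0.2588, 0.2588, 2.8978]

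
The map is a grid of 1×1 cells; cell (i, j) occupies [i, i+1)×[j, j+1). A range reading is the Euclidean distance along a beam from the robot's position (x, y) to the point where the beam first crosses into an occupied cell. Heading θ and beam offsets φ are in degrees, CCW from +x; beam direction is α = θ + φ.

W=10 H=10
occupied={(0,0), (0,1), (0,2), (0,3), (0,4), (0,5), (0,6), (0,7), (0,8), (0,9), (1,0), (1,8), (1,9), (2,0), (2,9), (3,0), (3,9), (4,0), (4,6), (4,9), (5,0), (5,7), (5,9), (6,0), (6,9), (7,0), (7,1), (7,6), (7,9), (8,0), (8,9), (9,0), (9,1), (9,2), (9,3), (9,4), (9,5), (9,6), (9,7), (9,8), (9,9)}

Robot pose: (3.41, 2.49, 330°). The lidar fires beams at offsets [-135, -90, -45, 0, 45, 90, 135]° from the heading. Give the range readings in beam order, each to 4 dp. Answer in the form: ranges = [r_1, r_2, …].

beam 1: φ=-135°, α=195°
  cosα=-0.9659 sinα=-0.2588 | (3,2) | tMaxX 0.4245 tMaxY 1.8932 | tΔX 1.0353 tΔY 3.8637
    t=0.4245 [x] (2,2)
    t=1.4597 [x] (1,2)
    t=1.8932 [y] (1,1)
    t=2.4950 [x] (0,1) — stop
  → r_1 = 2.4950
beam 2: φ=-90°, α=240°
  cosα=-0.5000 sinα=-0.8660 | (3,2) | tMaxX 0.8200 tMaxY 0.5658 | tΔX 2.0000 tΔY 1.1547
    t=0.5658 [y] (3,1)
    t=0.8200 [x] (2,1)
    t=1.7205 [y] (2,0) — stop
  → r_2 = 1.7205
beam 3: φ=-45°, α=285°
  cosα=0.2588 sinα=-0.9659 | (3,2) | tMaxX 2.2796 tMaxY 0.5073 | tΔX 3.8637 tΔY 1.0353
    t=0.5073 [y] (3,1)
    t=1.5426 [y] (3,0) — stop
  → r_3 = 1.5426
beam 4: φ=0°, α=330°
  cosα=0.8660 sinα=-0.5000 | (3,2) | tMaxX 0.6813 tMaxY 0.9800 | tΔX 1.1547 tΔY 2.0000
    t=0.6813 [x] (4,2)
    t=0.9800 [y] (4,1)
    t=1.8360 [x] (5,1)
    t=2.9800 [y] (5,0) — stop
  → r_4 = 2.9800
beam 5: φ=45°, α=15°
  cosα=0.9659 sinα=0.2588 | (3,2) | tMaxX 0.6108 tMaxY 1.9705 | tΔX 1.0353 tΔY 3.8637
    t=0.6108 [x] (4,2)
    t=1.6461 [x] (5,2)
    t=1.9705 [y] (5,3)
    t=2.6814 [x] (6,3)
    t=3.7166 [x] (7,3)
    t=4.7519 [x] (8,3)
    t=5.7872 [x] (9,3) — stop
  → r_5 = 5.7872
beam 6: φ=90°, α=60°
  cosα=0.5000 sinα=0.8660 | (3,2) | tMaxX 1.1800 tMaxY 0.5889 | tΔX 2.0000 tΔY 1.1547
    t=0.5889 [y] (3,3)
    t=1.1800 [x] (4,3)
    t=1.7436 [y] (4,4)
    t=2.8983 [y] (4,5)
    t=3.1800 [x] (5,5)
    t=4.0530 [y] (5,6)
    t=5.1800 [x] (6,6)
    t=5.2077 [y] (6,7)
    t=6.3624 [y] (6,8)
    t=7.1800 [x] (7,8)
    t=7.5171 [y] (7,9) — stop
  → r_6 = 7.5171
beam 7: φ=135°, α=105°
  cosα=-0.2588 sinα=0.9659 | (3,2) | tMaxX 1.5841 tMaxY 0.5280 | tΔX 3.8637 tΔY 1.0353
    t=0.5280 [y] (3,3)
    t=1.5633 [y] (3,4)
    t=1.5841 [x] (2,4)
    t=2.5985 [y] (2,5)
    t=3.6338 [y] (2,6)
    t=4.6691 [y] (2,7)
    t=5.4478 [x] (1,7)
    t=5.7044 [y] (1,8) — stop
  → r_7 = 5.7044

ranges = [2.4950, 1.7205, 1.5426, 2.9800, 5.7872, 7.5171, 5.7044]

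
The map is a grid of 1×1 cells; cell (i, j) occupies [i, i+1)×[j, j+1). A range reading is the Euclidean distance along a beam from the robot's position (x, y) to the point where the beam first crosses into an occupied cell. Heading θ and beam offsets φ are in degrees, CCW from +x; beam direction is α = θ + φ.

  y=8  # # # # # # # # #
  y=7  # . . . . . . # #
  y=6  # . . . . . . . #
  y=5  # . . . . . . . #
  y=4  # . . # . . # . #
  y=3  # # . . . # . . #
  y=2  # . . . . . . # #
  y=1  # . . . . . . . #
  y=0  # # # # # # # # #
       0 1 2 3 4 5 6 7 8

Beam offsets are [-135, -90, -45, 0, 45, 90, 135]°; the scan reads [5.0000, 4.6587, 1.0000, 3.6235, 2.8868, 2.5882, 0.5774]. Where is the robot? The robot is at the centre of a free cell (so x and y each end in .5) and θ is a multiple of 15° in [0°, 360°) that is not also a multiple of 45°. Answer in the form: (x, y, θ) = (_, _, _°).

(x, y, θ) = (4.5, 3.5, 195°)

Enumerate (i+0.5, j+0.5, θ) over the 43 free cells and 16 admissible headings. For each, cast all 7 beams and compare to the given ranges.
  (7.5, 4.5, 120°): beam 1 = 0.5176 ≠ 5.0000 ✗
  (2.5, 2.5, 105°): beam 1 = 3.0000 ≠ 5.0000 ✗
  (4.5, 5.5, 30°): beam 1 = 4.6587 ≠ 5.0000 ✗
  …
  (4.5, 3.5, 195°): r_1=5.0000, r_2=4.6587, r_3=1.0000, r_4=3.6235, r_5=2.8868, r_6=2.5882, r_7=0.5774 — all match ✓
No second candidate reproduces the full scan.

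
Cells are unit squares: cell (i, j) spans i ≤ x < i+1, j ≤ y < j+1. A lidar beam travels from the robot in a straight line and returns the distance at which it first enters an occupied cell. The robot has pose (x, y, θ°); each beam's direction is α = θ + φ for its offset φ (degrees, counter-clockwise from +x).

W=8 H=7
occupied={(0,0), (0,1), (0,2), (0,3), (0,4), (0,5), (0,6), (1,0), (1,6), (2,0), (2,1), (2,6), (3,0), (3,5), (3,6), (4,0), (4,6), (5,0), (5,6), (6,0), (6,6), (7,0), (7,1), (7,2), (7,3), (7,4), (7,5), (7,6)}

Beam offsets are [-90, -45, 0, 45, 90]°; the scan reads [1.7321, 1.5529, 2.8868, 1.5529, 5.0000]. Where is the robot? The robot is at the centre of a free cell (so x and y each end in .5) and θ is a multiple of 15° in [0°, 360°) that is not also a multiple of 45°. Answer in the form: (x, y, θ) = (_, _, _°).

(x, y, θ) = (2.5, 3.5, 240°)

The pose lattice has 28·16 = 448 candidates. Test each by forward raycasting.
  (5.5, 5.5, 300°): beam 1 = 5.1962 ≠ 1.7321 ✗
  (6.5, 5.5, 210°): beam 1 = 0.5774 ≠ 1.7321 ✗
  (2.5, 2.5, 75°): beam 1 = 4.6587 ≠ 1.7321 ✗
  …
  (2.5, 3.5, 240°): r_1=1.7321, r_2=1.5529, r_3=2.8868, r_4=1.5529, r_5=5.0000 — all match ✓
No second candidate reproduces the full scan.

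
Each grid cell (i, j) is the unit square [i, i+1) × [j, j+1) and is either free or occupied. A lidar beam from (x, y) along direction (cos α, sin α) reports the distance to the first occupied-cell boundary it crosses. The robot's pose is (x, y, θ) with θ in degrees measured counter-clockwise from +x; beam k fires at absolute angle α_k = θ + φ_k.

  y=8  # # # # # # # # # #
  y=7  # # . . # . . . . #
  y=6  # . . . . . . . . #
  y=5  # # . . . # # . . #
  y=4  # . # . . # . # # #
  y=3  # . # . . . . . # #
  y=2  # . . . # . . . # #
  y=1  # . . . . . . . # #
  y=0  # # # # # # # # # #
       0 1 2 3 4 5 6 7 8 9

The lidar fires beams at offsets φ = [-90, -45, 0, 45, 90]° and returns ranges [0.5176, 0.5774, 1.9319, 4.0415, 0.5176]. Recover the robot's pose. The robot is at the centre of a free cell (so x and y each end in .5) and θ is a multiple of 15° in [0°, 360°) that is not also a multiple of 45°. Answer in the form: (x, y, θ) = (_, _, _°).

(x, y, θ) = (4.5, 1.5, 345°)

Enumerate (i+0.5, j+0.5, θ) over the 42 free cells and 16 admissible headings. For each, cast all 5 beams and compare to the given ranges.
  (6.5, 6.5, 150°): beam 1 = 1.7321 ≠ 0.5176 ✗
  (5.5, 3.5, 60°): beam 1 = 2.8868 ≠ 0.5176 ✗
  (2.5, 2.5, 210°): beam 1 = 0.5774 ≠ 0.5176 ✗
  …
  (4.5, 1.5, 345°): r_1=0.5176, r_2=0.5774, r_3=1.9319, r_4=4.0415, r_5=0.5176 — all match ✓
Only this pose fits every beam.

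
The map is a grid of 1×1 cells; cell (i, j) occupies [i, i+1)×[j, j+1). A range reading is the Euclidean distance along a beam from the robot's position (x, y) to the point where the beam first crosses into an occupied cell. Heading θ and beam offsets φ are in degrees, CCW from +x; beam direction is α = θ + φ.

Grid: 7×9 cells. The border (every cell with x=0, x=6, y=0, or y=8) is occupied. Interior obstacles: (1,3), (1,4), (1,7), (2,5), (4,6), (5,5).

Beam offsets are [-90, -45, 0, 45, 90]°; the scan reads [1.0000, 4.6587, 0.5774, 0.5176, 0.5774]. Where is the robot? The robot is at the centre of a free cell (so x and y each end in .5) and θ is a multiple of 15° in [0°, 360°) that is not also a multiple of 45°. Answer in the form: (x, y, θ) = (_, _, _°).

(x, y, θ) = (1.5, 6.5, 60°)

Candidates: 29 free-cell centres × 16 headings = 464 poses. Raycast each; keep the one whose scan matches to 4 dp.
  (2.5, 4.5, 165°): beam 1 = 0.5176 ≠ 1.0000 ✗
  (4.5, 5.5, 120°): beam 1 = 0.5774 ≠ 1.0000 ✗
  (5.5, 3.5, 240°): beam 1 = 3.0000 ≠ 1.0000 ✗
  …
  (1.5, 6.5, 60°): r_1=1.0000, r_2=4.6587, r_3=0.5774, r_4=0.5176, r_5=0.5774 — all match ✓
Unique over the lattice → pose = (1.5, 6.5, 60°).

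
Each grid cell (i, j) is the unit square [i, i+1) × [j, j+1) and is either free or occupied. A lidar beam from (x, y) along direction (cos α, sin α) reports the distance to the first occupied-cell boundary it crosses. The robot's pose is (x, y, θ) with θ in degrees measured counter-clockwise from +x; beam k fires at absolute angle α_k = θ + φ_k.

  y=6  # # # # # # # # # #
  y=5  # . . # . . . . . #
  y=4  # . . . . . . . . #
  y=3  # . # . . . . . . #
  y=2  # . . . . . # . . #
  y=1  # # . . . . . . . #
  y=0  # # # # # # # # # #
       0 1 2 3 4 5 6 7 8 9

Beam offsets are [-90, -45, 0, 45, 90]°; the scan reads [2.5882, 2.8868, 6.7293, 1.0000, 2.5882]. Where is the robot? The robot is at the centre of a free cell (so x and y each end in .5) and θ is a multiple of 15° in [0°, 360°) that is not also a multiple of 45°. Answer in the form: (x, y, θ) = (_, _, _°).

(x, y, θ) = (7.5, 3.5, 165°)

Candidates: 36 free-cell centres × 16 headings = 576 poses. Raycast each; keep the one whose scan matches to 4 dp.
  (6.5, 5.5, 150°): beam 1 = 0.5774 ≠ 2.5882 ✗
  (8.5, 3.5, 30°): beam 1 = 1.0000 ≠ 2.5882 ✗
  (7.5, 2.5, 150°): beam 1 = 3.0000 ≠ 2.5882 ✗
  …
  (7.5, 3.5, 165°): r_1=2.5882, r_2=2.8868, r_3=6.7293, r_4=1.0000, r_5=2.5882 — all match ✓
Unique over the lattice → pose = (7.5, 3.5, 165°).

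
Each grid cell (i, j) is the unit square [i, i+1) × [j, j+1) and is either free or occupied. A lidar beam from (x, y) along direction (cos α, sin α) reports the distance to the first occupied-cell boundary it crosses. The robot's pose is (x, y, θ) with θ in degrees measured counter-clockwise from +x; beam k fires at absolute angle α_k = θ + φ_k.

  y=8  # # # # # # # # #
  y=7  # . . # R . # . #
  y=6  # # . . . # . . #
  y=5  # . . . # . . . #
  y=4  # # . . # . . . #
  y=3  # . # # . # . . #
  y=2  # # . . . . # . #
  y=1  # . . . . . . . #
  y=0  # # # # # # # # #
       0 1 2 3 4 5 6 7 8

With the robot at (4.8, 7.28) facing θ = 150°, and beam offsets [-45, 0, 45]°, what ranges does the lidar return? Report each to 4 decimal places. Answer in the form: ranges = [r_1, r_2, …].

beam 1: φ=-45°, α=105°
  dir = (cos 105°, sin 105°) = (-0.2588, 0.9659); from cell (4,7)
  next x-line at t=3.0910, next y-line at t=0.7454; Δt_x=3.8637, Δt_y=1.0353
    y: enter (4,8) at t=0.7454 ← occupied
  → r_1 = 0.7454
beam 2: φ=0°, α=150°
  dir = (cos 150°, sin 150°) = (-0.8660, 0.5000); from cell (4,7)
  next x-line at t=0.9238, next y-line at t=1.4400; Δt_x=1.1547, Δt_y=2.0000
    x: enter (3,7) at t=0.9238 ← occupied
  → r_2 = 0.9238
beam 3: φ=45°, α=195°
  dir = (cos 195°, sin 195°) = (-0.9659, -0.2588); from cell (4,7)
  next x-line at t=0.8282, next y-line at t=1.0818; Δt_x=1.0353, Δt_y=3.8637
    x: enter (3,7) at t=0.8282 ← occupied
  → r_3 = 0.8282

ranges = [0.7454, 0.9238, 0.8282]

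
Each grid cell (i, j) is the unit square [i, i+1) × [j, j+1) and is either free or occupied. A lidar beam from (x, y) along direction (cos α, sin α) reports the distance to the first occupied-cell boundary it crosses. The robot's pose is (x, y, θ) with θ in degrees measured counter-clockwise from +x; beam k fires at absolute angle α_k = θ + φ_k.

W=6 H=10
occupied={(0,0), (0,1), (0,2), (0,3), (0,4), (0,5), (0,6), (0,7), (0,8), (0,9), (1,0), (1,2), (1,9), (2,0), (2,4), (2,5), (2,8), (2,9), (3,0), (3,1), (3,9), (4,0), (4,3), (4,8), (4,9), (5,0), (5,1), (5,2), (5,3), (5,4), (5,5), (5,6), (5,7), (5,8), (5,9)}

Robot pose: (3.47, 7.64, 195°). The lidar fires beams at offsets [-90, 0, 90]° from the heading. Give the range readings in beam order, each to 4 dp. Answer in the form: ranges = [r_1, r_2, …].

ranges = [1.4080, 2.5571, 3.7684]

beam 1: φ=-90°, α=105°
  dir = (cos 105°, sin 105°) = (-0.2588, 0.9659); from cell (3,7)
  next x-line at t=1.8159, next y-line at t=0.3727; Δt_x=3.8637, Δt_y=1.0353
    y: enter (3,8) at t=0.3727
    y: enter (3,9) at t=1.4080 ← occupied
  → r_1 = 1.4080
beam 2: φ=0°, α=195°
  dir = (cos 195°, sin 195°) = (-0.9659, -0.2588); from cell (3,7)
  next x-line at t=0.4866, next y-line at t=2.4728; Δt_x=1.0353, Δt_y=3.8637
    x: enter (2,7) at t=0.4866
    x: enter (1,7) at t=1.5219
    y: enter (1,6) at t=2.4728
    x: enter (0,6) at t=2.5571 ← occupied
  → r_2 = 2.5571
beam 3: φ=90°, α=285°
  dir = (cos 285°, sin 285°) = (0.2588, -0.9659); from cell (3,7)
  next x-line at t=2.0478, next y-line at t=0.6626; Δt_x=3.8637, Δt_y=1.0353
    y: enter (3,6) at t=0.6626
    y: enter (3,5) at t=1.6979
    x: enter (4,5) at t=2.0478
    y: enter (4,4) at t=2.7331
    y: enter (4,3) at t=3.7684 ← occupied
  → r_3 = 3.7684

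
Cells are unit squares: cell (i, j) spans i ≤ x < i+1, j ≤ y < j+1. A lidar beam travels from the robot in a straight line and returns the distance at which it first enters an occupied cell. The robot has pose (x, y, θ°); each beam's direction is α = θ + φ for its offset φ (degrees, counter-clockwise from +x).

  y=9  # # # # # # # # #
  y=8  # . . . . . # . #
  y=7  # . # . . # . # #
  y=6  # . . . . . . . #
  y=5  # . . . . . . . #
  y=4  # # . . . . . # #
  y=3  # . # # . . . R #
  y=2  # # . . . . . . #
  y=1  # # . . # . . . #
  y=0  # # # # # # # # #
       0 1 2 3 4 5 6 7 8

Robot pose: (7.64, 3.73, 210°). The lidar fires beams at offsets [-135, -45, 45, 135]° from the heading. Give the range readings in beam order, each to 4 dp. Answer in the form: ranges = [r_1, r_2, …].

ranges = [0.2795, 6.8742, 2.8263, 0.3727]

beam 1: φ=-135°, α=75°
  direction (0.2588, 0.9659); cell (7,3); t to first gridline: x 1.3909, y 0.2795 (then +3.8637 / +1.0353)
    (7,4) via y @ 0.2795  # hit
  → r_1 = 0.2795
beam 2: φ=-45°, α=165°
  direction (-0.9659, 0.2588); cell (7,3); t to first gridline: x 0.6626, y 1.0432 (then +1.0353 / +3.8637)
    (6,3) via x @ 0.6626
    (6,4) via y @ 1.0432
    (5,4) via x @ 1.6979
    (4,4) via x @ 2.7331
    (3,4) via x @ 3.7684
    (2,4) via x @ 4.8037
    (2,5) via y @ 4.9069
    (1,5) via x @ 5.8390
    (0,5) via x @ 6.8742  # hit
  → r_2 = 6.8742
beam 3: φ=45°, α=255°
  direction (-0.2588, -0.9659); cell (7,3); t to first gridline: x 2.4728, y 0.7558 (then +3.8637 / +1.0353)
    (7,2) via y @ 0.7558
    (7,1) via y @ 1.7910
    (6,1) via x @ 2.4728
    (6,0) via y @ 2.8263  # hit
  → r_3 = 2.8263
beam 4: φ=135°, α=345°
  direction (0.9659, -0.2588); cell (7,3); t to first gridline: x 0.3727, y 2.8205 (then +1.0353 / +3.8637)
    (8,3) via x @ 0.3727  # hit
  → r_4 = 0.3727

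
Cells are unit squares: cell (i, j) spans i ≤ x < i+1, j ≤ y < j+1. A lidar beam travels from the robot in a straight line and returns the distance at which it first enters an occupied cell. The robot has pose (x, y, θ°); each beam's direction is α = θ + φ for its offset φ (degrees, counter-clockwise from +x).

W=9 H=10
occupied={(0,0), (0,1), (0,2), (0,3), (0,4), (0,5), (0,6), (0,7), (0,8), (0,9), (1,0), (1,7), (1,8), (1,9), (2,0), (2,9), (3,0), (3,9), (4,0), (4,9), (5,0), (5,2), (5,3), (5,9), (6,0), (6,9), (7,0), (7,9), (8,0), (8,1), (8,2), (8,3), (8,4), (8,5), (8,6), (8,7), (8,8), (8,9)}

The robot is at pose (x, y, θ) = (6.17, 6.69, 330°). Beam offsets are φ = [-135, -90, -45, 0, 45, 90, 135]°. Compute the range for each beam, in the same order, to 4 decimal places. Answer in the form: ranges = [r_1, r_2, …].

ranges = [5.3524, 6.5702, 5.8907, 2.1131, 1.8946, 2.6674, 2.3915]

beam 1: φ=-135°, α=195°
  cosα=-0.9659 sinα=-0.2588 | (6,6) | tMaxX 0.1760 tMaxY 2.6660 | tΔX 1.0353 tΔY 3.8637
    t=0.1760 [x] (5,6)
    t=1.2113 [x] (4,6)
    t=2.2465 [x] (3,6)
    t=2.6660 [y] (3,5)
    t=3.2818 [x] (2,5)
    t=4.3171 [x] (1,5)
    t=5.3524 [x] (0,5) — stop
  → r_1 = 5.3524
beam 2: φ=-90°, α=240°
  cosα=-0.5000 sinα=-0.8660 | (6,6) | tMaxX 0.3400 tMaxY 0.7967 | tΔX 2.0000 tΔY 1.1547
    t=0.3400 [x] (5,6)
    t=0.7967 [y] (5,5)
    t=1.9514 [y] (5,4)
    t=2.3400 [x] (4,4)
    t=3.1061 [y] (4,3)
    t=4.2608 [y] (4,2)
    t=4.3400 [x] (3,2)
    t=5.4155 [y] (3,1)
    t=6.3400 [x] (2,1)
    t=6.5702 [y] (2,0) — stop
  → r_2 = 6.5702
beam 3: φ=-45°, α=285°
  cosα=0.2588 sinα=-0.9659 | (6,6) | tMaxX 3.2069 tMaxY 0.7143 | tΔX 3.8637 tΔY 1.0353
    t=0.7143 [y] (6,5)
    t=1.7496 [y] (6,4)
    t=2.7849 [y] (6,3)
    t=3.2069 [x] (7,3)
    t=3.8202 [y] (7,2)
    t=4.8554 [y] (7,1)
    t=5.8907 [y] (7,0) — stop
  → r_3 = 5.8907
beam 4: φ=0°, α=330°
  cosα=0.8660 sinα=-0.5000 | (6,6) | tMaxX 0.9584 tMaxY 1.3800 | tΔX 1.1547 tΔY 2.0000
    t=0.9584 [x] (7,6)
    t=1.3800 [y] (7,5)
    t=2.1131 [x] (8,5) — stop
  → r_4 = 2.1131
beam 5: φ=45°, α=15°
  cosα=0.9659 sinα=0.2588 | (6,6) | tMaxX 0.8593 tMaxY 1.1977 | tΔX 1.0353 tΔY 3.8637
    t=0.8593 [x] (7,6)
    t=1.1977 [y] (7,7)
    t=1.8946 [x] (8,7) — stop
  → r_5 = 1.8946
beam 6: φ=90°, α=60°
  cosα=0.5000 sinα=0.8660 | (6,6) | tMaxX 1.6600 tMaxY 0.3580 | tΔX 2.0000 tΔY 1.1547
    t=0.3580 [y] (6,7)
    t=1.5127 [y] (6,8)
    t=1.6600 [x] (7,8)
    t=2.6674 [y] (7,9) — stop
  → r_6 = 2.6674
beam 7: φ=135°, α=105°
  cosα=-0.2588 sinα=0.9659 | (6,6) | tMaxX 0.6568 tMaxY 0.3209 | tΔX 3.8637 tΔY 1.0353
    t=0.3209 [y] (6,7)
    t=0.6568 [x] (5,7)
    t=1.3562 [y] (5,8)
    t=2.3915 [y] (5,9) — stop
  → r_7 = 2.3915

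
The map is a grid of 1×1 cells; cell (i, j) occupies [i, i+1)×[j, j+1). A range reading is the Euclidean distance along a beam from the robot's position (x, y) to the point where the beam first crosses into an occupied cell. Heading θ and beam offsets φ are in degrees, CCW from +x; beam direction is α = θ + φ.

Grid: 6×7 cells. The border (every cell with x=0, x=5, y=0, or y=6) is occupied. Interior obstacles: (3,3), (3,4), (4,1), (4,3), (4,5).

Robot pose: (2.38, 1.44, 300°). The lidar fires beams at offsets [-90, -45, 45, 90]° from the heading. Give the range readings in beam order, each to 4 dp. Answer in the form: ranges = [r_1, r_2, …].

ranges = [0.8800, 0.4555, 1.6771, 3.0253]

beam 1: φ=-90°, α=210°
  dir = (cos 210°, sin 210°) = (-0.8660, -0.5000); from cell (2,1)
  next x-line at t=0.4388, next y-line at t=0.8800; Δt_x=1.1547, Δt_y=2.0000
    x: enter (1,1) at t=0.4388
    y: enter (1,0) at t=0.8800 ← occupied
  → r_1 = 0.8800
beam 2: φ=-45°, α=255°
  dir = (cos 255°, sin 255°) = (-0.2588, -0.9659); from cell (2,1)
  next x-line at t=1.4682, next y-line at t=0.4555; Δt_x=3.8637, Δt_y=1.0353
    y: enter (2,0) at t=0.4555 ← occupied
  → r_2 = 0.4555
beam 3: φ=45°, α=345°
  dir = (cos 345°, sin 345°) = (0.9659, -0.2588); from cell (2,1)
  next x-line at t=0.6419, next y-line at t=1.7000; Δt_x=1.0353, Δt_y=3.8637
    x: enter (3,1) at t=0.6419
    x: enter (4,1) at t=1.6771 ← occupied
  → r_3 = 1.6771
beam 4: φ=90°, α=30°
  dir = (cos 30°, sin 30°) = (0.8660, 0.5000); from cell (2,1)
  next x-line at t=0.7159, next y-line at t=1.1200; Δt_x=1.1547, Δt_y=2.0000
    x: enter (3,1) at t=0.7159
    y: enter (3,2) at t=1.1200
    x: enter (4,2) at t=1.8706
    x: enter (5,2) at t=3.0253 ← occupied
  → r_4 = 3.0253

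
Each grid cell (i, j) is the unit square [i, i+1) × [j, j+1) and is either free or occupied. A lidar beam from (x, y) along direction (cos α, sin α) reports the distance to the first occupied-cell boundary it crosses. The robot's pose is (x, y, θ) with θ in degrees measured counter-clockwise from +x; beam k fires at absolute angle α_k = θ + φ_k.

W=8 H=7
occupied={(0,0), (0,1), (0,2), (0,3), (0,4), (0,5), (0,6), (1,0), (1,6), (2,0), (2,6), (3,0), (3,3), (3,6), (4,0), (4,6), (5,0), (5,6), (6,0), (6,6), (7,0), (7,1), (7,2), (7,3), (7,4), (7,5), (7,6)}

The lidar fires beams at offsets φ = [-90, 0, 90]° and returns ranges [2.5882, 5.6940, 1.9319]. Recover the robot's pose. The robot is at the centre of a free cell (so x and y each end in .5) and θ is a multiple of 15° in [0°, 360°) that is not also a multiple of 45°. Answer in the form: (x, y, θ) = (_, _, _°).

(x, y, θ) = (6.5, 3.5, 195°)

The pose lattice has 29·16 = 464 candidates. Test each by forward raycasting.
  (5.5, 2.5, 120°): beam 1 = 1.7321 ≠ 2.5882 ✗
  (5.5, 3.5, 210°): beam 1 = 2.8868 ≠ 2.5882 ✗
  (6.5, 5.5, 60°): beam 1 = 0.5774 ≠ 2.5882 ✗
  (3.5, 1.5, 345°): beam 1 = 0.5176 ≠ 2.5882 ✗
  (3.5, 4.5, 330°): beam 1 = 0.5774 ≠ 2.5882 ✗
  …
  (6.5, 3.5, 195°): r_1=2.5882, r_2=5.6940, r_3=1.9319 — all match ✓
No second candidate reproduces the full scan.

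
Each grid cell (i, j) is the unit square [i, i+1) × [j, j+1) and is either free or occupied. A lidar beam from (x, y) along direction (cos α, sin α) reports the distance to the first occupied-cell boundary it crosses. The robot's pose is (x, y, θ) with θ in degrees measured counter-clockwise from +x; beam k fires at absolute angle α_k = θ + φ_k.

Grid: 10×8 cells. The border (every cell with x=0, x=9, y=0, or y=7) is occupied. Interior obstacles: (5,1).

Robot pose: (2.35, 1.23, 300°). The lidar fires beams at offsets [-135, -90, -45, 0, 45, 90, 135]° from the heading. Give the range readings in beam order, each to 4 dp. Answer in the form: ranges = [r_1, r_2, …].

beam 1: φ=-135°, α=165°
  cosα=-0.9659 sinα=0.2588 | (2,1) | tMaxX 0.3623 tMaxY 2.9751 | tΔX 1.0353 tΔY 3.8637
    t=0.3623 [x] (1,1)
    t=1.3976 [x] (0,1) — stop
  → r_1 = 1.3976
beam 2: φ=-90°, α=210°
  cosα=-0.8660 sinα=-0.5000 | (2,1) | tMaxX 0.4041 tMaxY 0.4600 | tΔX 1.1547 tΔY 2.0000
    t=0.4041 [x] (1,1)
    t=0.4600 [y] (1,0) — stop
  → r_2 = 0.4600
beam 3: φ=-45°, α=255°
  cosα=-0.2588 sinα=-0.9659 | (2,1) | tMaxX 1.3523 tMaxY 0.2381 | tΔX 3.8637 tΔY 1.0353
    t=0.2381 [y] (2,0) — stop
  → r_3 = 0.2381
beam 4: φ=0°, α=300°
  cosα=0.5000 sinα=-0.8660 | (2,1) | tMaxX 1.3000 tMaxY 0.2656 | tΔX 2.0000 tΔY 1.1547
    t=0.2656 [y] (2,0) — stop
  → r_4 = 0.2656
beam 5: φ=45°, α=345°
  cosα=0.9659 sinα=-0.2588 | (2,1) | tMaxX 0.6729 tMaxY 0.8887 | tΔX 1.0353 tΔY 3.8637
    t=0.6729 [x] (3,1)
    t=0.8887 [y] (3,0) — stop
  → r_5 = 0.8887
beam 6: φ=90°, α=30°
  cosα=0.8660 sinα=0.5000 | (2,1) | tMaxX 0.7506 tMaxY 1.5400 | tΔX 1.1547 tΔY 2.0000
    t=0.7506 [x] (3,1)
    t=1.5400 [y] (3,2)
    t=1.9053 [x] (4,2)
    t=3.0600 [x] (5,2)
    t=3.5400 [y] (5,3)
    t=4.2147 [x] (6,3)
    t=5.3694 [x] (7,3)
    t=5.5400 [y] (7,4)
    t=6.5241 [x] (8,4)
    t=7.5400 [y] (8,5)
    t=7.6788 [x] (9,5) — stop
  → r_6 = 7.6788
beam 7: φ=135°, α=75°
  cosα=0.2588 sinα=0.9659 | (2,1) | tMaxX 2.5114 tMaxY 0.7972 | tΔX 3.8637 tΔY 1.0353
    t=0.7972 [y] (2,2)
    t=1.8324 [y] (2,3)
    t=2.5114 [x] (3,3)
    t=2.8677 [y] (3,4)
    t=3.9030 [y] (3,5)
    t=4.9383 [y] (3,6)
    t=5.9735 [y] (3,7) — stop
  → r_7 = 5.9735

ranges = [1.3976, 0.4600, 0.2381, 0.2656, 0.8887, 7.6788, 5.9735]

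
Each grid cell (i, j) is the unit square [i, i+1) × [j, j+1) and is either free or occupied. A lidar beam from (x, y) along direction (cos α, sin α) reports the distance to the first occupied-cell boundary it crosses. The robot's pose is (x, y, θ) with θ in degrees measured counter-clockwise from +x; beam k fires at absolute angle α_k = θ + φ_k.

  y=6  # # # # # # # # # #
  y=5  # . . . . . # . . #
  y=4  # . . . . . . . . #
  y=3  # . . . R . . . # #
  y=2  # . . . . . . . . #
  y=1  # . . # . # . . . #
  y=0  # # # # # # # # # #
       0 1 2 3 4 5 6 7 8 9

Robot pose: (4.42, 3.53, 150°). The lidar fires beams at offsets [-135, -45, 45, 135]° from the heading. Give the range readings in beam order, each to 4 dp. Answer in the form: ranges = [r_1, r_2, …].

beam 1: φ=-135°, α=15°
  d=(0.9659,0.2588)  start (4,3)  tX=0.6005 tY=1.8159  stride 1/|dx|=1.0353 1/|dy|=3.8637
    cross x-line → (5,3), t=0.6005
    cross x-line → (6,3), t=1.6357
    cross y-line → (6,4), t=1.8159
    cross x-line → (7,4), t=2.6710
    cross x-line → (8,4), t=3.7063
    cross x-line → (9,4), t=4.7416 (wall)
  → r_1 = 4.7416
beam 2: φ=-45°, α=105°
  d=(-0.2588,0.9659)  start (4,3)  tX=1.6228 tY=0.4866  stride 1/|dx|=3.8637 1/|dy|=1.0353
    cross y-line → (4,4), t=0.4866
    cross y-line → (4,5), t=1.5219
    cross x-line → (3,5), t=1.6228
    cross y-line → (3,6), t=2.5571 (wall)
  → r_2 = 2.5571
beam 3: φ=45°, α=195°
  d=(-0.9659,-0.2588)  start (4,3)  tX=0.4348 tY=2.0478  stride 1/|dx|=1.0353 1/|dy|=3.8637
    cross x-line → (3,3), t=0.4348
    cross x-line → (2,3), t=1.4701
    cross y-line → (2,2), t=2.0478
    cross x-line → (1,2), t=2.5054
    cross x-line → (0,2), t=3.5406 (wall)
  → r_3 = 3.5406
beam 4: φ=135°, α=285°
  d=(0.2588,-0.9659)  start (4,3)  tX=2.2409 tY=0.5487  stride 1/|dx|=3.8637 1/|dy|=1.0353
    cross y-line → (4,2), t=0.5487
    cross y-line → (4,1), t=1.5840
    cross x-line → (5,1), t=2.2409 (wall)
  → r_4 = 2.2409

ranges = [4.7416, 2.5571, 3.5406, 2.2409]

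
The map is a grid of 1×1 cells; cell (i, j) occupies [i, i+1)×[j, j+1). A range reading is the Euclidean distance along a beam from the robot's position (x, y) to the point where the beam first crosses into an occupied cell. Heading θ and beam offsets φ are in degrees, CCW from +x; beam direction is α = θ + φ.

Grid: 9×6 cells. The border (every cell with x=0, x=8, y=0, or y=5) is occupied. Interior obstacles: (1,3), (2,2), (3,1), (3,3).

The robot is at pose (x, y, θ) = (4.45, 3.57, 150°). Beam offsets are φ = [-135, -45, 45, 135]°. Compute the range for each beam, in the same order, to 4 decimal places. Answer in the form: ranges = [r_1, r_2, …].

ranges = [3.6752, 1.4804, 0.4659, 2.6607]

beam 1: φ=-135°, α=15°
  cosα=0.9659 sinα=0.2588 | (4,3) | tMaxX 0.5694 tMaxY 1.6614 | tΔX 1.0353 tΔY 3.8637
    t=0.5694 [x] (5,3)
    t=1.6047 [x] (6,3)
    t=1.6614 [y] (6,4)
    t=2.6400 [x] (7,4)
    t=3.6752 [x] (8,4) — stop
  → r_1 = 3.6752
beam 2: φ=-45°, α=105°
  cosα=-0.2588 sinα=0.9659 | (4,3) | tMaxX 1.7387 tMaxY 0.4452 | tΔX 3.8637 tΔY 1.0353
    t=0.4452 [y] (4,4)
    t=1.4804 [y] (4,5) — stop
  → r_2 = 1.4804
beam 3: φ=45°, α=195°
  cosα=-0.9659 sinα=-0.2588 | (4,3) | tMaxX 0.4659 tMaxY 2.2023 | tΔX 1.0353 tΔY 3.8637
    t=0.4659 [x] (3,3) — stop
  → r_3 = 0.4659
beam 4: φ=135°, α=285°
  cosα=0.2588 sinα=-0.9659 | (4,3) | tMaxX 2.1250 tMaxY 0.5901 | tΔX 3.8637 tΔY 1.0353
    t=0.5901 [y] (4,2)
    t=1.6254 [y] (4,1)
    t=2.1250 [x] (5,1)
    t=2.6607 [y] (5,0) — stop
  → r_4 = 2.6607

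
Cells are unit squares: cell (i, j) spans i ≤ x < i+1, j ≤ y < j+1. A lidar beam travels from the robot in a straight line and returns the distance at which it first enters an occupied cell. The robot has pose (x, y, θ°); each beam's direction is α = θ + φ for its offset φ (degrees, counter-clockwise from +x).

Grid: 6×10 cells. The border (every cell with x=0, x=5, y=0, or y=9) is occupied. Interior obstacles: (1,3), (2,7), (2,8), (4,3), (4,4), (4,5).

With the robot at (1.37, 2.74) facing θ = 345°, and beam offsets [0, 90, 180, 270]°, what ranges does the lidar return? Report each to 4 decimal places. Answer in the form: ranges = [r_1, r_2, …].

beam 1: φ=0°, α=345°
  cosα=0.9659 sinα=-0.2588 | (1,2) | tMaxX 0.6522 tMaxY 2.8591 | tΔX 1.0353 tΔY 3.8637
    t=0.6522 [x] (2,2)
    t=1.6875 [x] (3,2)
    t=2.7228 [x] (4,2)
    t=2.8591 [y] (4,1)
    t=3.7581 [x] (5,1) — stop
  → r_1 = 3.7581
beam 2: φ=90°, α=75°
  cosα=0.2588 sinα=0.9659 | (1,2) | tMaxX 2.4341 tMaxY 0.2692 | tΔX 3.8637 tΔY 1.0353
    t=0.2692 [y] (1,3) — stop
  → r_2 = 0.2692
beam 3: φ=180°, α=165°
  cosα=-0.9659 sinα=0.2588 | (1,2) | tMaxX 0.3831 tMaxY 1.0046 | tΔX 1.0353 tΔY 3.8637
    t=0.3831 [x] (0,2) — stop
  → r_3 = 0.3831
beam 4: φ=270°, α=255°
  cosα=-0.2588 sinα=-0.9659 | (1,2) | tMaxX 1.4296 tMaxY 0.7661 | tΔX 3.8637 tΔY 1.0353
    t=0.7661 [y] (1,1)
    t=1.4296 [x] (0,1) — stop
  → r_4 = 1.4296

ranges = [3.7581, 0.2692, 0.3831, 1.4296]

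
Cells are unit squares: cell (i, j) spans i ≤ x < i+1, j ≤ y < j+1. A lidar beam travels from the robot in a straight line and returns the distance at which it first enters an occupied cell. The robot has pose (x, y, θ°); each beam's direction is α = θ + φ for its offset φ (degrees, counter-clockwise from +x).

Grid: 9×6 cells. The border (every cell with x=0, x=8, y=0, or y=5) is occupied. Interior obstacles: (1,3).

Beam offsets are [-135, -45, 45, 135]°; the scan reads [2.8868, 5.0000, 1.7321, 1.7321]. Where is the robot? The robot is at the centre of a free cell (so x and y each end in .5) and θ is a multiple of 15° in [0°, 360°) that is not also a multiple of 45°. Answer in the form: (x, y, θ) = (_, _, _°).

Enumerate (i+0.5, j+0.5, θ) over the 27 free cells and 16 admissible headings. For each, cast all 4 beams and compare to the given ranges.
  (3.5, 1.5, 165°): beam 1 = 5.1962 ≠ 2.8868 ✗
  (4.5, 3.5, 105°): beam 1 = 4.0415 ≠ 2.8868 ✗
  (3.5, 2.5, 15°): beam 1 = 1.7321 ≠ 2.8868 ✗
  (3.5, 4.5, 165°): beam 1 = 1.0000 ≠ 2.8868 ✗
  …
  (6.5, 2.5, 195°): r_1=2.8868, r_2=5.0000, r_3=1.7321, r_4=1.7321 — all match ✓
No second candidate reproduces the full scan.

(x, y, θ) = (6.5, 2.5, 195°)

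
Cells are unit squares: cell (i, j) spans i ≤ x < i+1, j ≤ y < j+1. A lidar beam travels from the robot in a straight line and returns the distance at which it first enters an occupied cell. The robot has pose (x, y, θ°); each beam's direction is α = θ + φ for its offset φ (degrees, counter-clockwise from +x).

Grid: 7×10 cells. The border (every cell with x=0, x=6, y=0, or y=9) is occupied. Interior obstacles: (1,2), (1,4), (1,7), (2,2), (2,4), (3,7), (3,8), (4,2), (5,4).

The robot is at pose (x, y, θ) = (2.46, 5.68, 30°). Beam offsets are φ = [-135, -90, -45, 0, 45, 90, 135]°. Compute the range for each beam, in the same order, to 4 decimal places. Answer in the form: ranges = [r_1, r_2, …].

ranges = [0.7040, 0.7852, 2.6296, 4.0876, 2.0864, 1.5242, 1.5115]

beam 1: φ=-135°, α=255°
  cosα=-0.2588 sinα=-0.9659 | (2,5) | tMaxX 1.7773 tMaxY 0.7040 | tΔX 3.8637 tΔY 1.0353
    t=0.7040 [y] (2,4) — stop
  → r_1 = 0.7040
beam 2: φ=-90°, α=300°
  cosα=0.5000 sinα=-0.8660 | (2,5) | tMaxX 1.0800 tMaxY 0.7852 | tΔX 2.0000 tΔY 1.1547
    t=0.7852 [y] (2,4) — stop
  → r_2 = 0.7852
beam 3: φ=-45°, α=345°
  cosα=0.9659 sinα=-0.2588 | (2,5) | tMaxX 0.5590 tMaxY 2.6273 | tΔX 1.0353 tΔY 3.8637
    t=0.5590 [x] (3,5)
    t=1.5943 [x] (4,5)
    t=2.6273 [y] (4,4)
    t=2.6296 [x] (5,4) — stop
  → r_3 = 2.6296
beam 4: φ=0°, α=30°
  cosα=0.8660 sinα=0.5000 | (2,5) | tMaxX 0.6235 tMaxY 0.6400 | tΔX 1.1547 tΔY 2.0000
    t=0.6235 [x] (3,5)
    t=0.6400 [y] (3,6)
    t=1.7782 [x] (4,6)
    t=2.6400 [y] (4,7)
    t=2.9329 [x] (5,7)
    t=4.0876 [x] (6,7) — stop
  → r_4 = 4.0876
beam 5: φ=45°, α=75°
  cosα=0.2588 sinα=0.9659 | (2,5) | tMaxX 2.0864 tMaxY 0.3313 | tΔX 3.8637 tΔY 1.0353
    t=0.3313 [y] (2,6)
    t=1.3666 [y] (2,7)
    t=2.0864 [x] (3,7) — stop
  → r_5 = 2.0864
beam 6: φ=90°, α=120°
  cosα=-0.5000 sinα=0.8660 | (2,5) | tMaxX 0.9200 tMaxY 0.3695 | tΔX 2.0000 tΔY 1.1547
    t=0.3695 [y] (2,6)
    t=0.9200 [x] (1,6)
    t=1.5242 [y] (1,7) — stop
  → r_6 = 1.5242
beam 7: φ=135°, α=165°
  cosα=-0.9659 sinα=0.2588 | (2,5) | tMaxX 0.4762 tMaxY 1.2364 | tΔX 1.0353 tΔY 3.8637
    t=0.4762 [x] (1,5)
    t=1.2364 [y] (1,6)
    t=1.5115 [x] (0,6) — stop
  → r_7 = 1.5115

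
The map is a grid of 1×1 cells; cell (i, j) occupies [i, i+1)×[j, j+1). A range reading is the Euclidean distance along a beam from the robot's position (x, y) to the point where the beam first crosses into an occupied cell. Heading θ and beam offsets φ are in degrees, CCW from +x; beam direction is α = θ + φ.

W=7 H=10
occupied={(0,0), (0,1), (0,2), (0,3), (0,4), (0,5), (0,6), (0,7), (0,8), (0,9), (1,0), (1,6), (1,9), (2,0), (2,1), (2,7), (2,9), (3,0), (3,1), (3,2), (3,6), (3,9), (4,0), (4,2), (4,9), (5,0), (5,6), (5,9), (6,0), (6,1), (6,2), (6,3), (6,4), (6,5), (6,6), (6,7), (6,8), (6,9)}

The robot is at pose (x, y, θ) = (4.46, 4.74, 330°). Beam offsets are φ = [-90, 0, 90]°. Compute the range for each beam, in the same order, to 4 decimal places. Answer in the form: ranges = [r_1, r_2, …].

beam 1: φ=-90°, α=240°
  cosα=-0.5000 sinα=-0.8660 | (4,4) | tMaxX 0.9200 tMaxY 0.8545 | tΔX 2.0000 tΔY 1.1547
    t=0.8545 [y] (4,3)
    t=0.9200 [x] (3,3)
    t=2.0092 [y] (3,2) — stop
  → r_1 = 2.0092
beam 2: φ=0°, α=330°
  cosα=0.8660 sinα=-0.5000 | (4,4) | tMaxX 0.6235 tMaxY 1.4800 | tΔX 1.1547 tΔY 2.0000
    t=0.6235 [x] (5,4)
    t=1.4800 [y] (5,3)
    t=1.7782 [x] (6,3) — stop
  → r_2 = 1.7782
beam 3: φ=90°, α=60°
  cosα=0.5000 sinα=0.8660 | (4,4) | tMaxX 1.0800 tMaxY 0.3002 | tΔX 2.0000 tΔY 1.1547
    t=0.3002 [y] (4,5)
    t=1.0800 [x] (5,5)
    t=1.4549 [y] (5,6) — stop
  → r_3 = 1.4549

ranges = [2.0092, 1.7782, 1.4549]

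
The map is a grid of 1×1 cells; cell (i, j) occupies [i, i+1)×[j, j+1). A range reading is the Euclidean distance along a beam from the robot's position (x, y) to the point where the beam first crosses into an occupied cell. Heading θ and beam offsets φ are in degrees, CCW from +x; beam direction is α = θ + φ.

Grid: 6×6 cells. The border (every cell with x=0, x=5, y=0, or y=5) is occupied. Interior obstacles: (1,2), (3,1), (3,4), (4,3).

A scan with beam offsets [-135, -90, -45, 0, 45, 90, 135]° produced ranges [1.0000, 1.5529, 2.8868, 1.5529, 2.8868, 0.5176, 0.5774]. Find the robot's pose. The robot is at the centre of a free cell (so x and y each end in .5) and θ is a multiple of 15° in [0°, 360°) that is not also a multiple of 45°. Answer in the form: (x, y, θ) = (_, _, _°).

Enumerate (i+0.5, j+0.5, θ) over the 12 free cells and 16 admissible headings. For each, cast all 7 beams and compare to the given ranges.
  (2.5, 1.5, 330°): beam 1 = 1.5529 ≠ 1.0000 ✗
  (4.5, 2.5, 240°): beam 1 = 0.5176 ≠ 1.0000 ✗
  (4.5, 1.5, 105°): beam 1 = 0.5774 ≠ 1.0000 ✗
  (3.5, 2.5, 300°): beam 1 = 1.5529 ≠ 1.0000 ✗
  …
  (3.5, 2.5, 165°): r_1=1.0000, r_2=1.5529, r_3=2.8868, r_4=1.5529, r_5=2.8868, r_6=0.5176, r_7=0.5774 — all match ✓
Unique over the lattice → pose = (3.5, 2.5, 165°).

(x, y, θ) = (3.5, 2.5, 165°)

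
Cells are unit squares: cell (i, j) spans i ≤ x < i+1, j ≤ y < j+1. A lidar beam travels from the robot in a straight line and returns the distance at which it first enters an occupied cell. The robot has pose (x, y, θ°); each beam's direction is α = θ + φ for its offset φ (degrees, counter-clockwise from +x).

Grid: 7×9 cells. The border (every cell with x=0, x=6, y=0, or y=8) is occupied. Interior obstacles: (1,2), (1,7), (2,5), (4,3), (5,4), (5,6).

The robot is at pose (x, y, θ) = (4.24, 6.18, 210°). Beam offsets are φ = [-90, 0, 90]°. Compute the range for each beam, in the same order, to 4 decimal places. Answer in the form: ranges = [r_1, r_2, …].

beam 1: φ=-90°, α=120°
  dir = (cos 120°, sin 120°) = (-0.5000, 0.8660); from cell (4,6)
  next x-line at t=0.4800, next y-line at t=0.9469; Δt_x=2.0000, Δt_y=1.1547
    x: enter (3,6) at t=0.4800
    y: enter (3,7) at t=0.9469
    y: enter (3,8) at t=2.1016 ← occupied
  → r_1 = 2.1016
beam 2: φ=0°, α=210°
  dir = (cos 210°, sin 210°) = (-0.8660, -0.5000); from cell (4,6)
  next x-line at t=0.2771, next y-line at t=0.3600; Δt_x=1.1547, Δt_y=2.0000
    x: enter (3,6) at t=0.2771
    y: enter (3,5) at t=0.3600
    x: enter (2,5) at t=1.4318 ← occupied
  → r_2 = 1.4318
beam 3: φ=90°, α=300°
  dir = (cos 300°, sin 300°) = (0.5000, -0.8660); from cell (4,6)
  next x-line at t=1.5200, next y-line at t=0.2078; Δt_x=2.0000, Δt_y=1.1547
    y: enter (4,5) at t=0.2078
    y: enter (4,4) at t=1.3625
    x: enter (5,4) at t=1.5200 ← occupied
  → r_3 = 1.5200

ranges = [2.1016, 1.4318, 1.5200]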